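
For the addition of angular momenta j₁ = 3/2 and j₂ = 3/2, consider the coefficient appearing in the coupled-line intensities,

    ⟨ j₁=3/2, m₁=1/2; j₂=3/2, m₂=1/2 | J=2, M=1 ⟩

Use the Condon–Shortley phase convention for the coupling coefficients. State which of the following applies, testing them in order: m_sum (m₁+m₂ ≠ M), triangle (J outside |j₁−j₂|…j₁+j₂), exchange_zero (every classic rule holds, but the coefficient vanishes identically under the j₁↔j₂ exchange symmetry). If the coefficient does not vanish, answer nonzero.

m-sum: m₁+m₂ = 1/2+1/2 = 1, M = 1  ✓
triangle: |j₁−j₂| = 0 ≤ J = 2 ≤ j₁+j₂ = 3  ✓
exchange: j₁=j₂ and m₁=m₂, and (−1)^(j₁+j₂−J) = (−1)^1 = −1 forces ⟨j₁m₁;j₂m₂|JM⟩ = −⟨j₂m₂;j₁m₁|JM⟩ = −⟨j₁m₁;j₂m₂|JM⟩ ⇒ the coefficient vanishes identically
Racah sum check: Σ_k collapses to 0 ⇒ CG = 0

exchange_zero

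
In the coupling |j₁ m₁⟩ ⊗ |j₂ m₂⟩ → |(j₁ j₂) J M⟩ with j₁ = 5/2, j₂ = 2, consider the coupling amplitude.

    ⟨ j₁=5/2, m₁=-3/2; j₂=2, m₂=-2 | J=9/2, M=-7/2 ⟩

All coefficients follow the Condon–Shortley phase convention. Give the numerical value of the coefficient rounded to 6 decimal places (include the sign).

+0.745356

√[10·0!5!4!/10! · 1!4!0!4!1!8!] = √(184320)
  +(−1)^0/∏(0,0,4,0,1,4)! = 1/576  (running 1/576)
⟨..|..⟩ = √(184320)·(1/576) = +0.745356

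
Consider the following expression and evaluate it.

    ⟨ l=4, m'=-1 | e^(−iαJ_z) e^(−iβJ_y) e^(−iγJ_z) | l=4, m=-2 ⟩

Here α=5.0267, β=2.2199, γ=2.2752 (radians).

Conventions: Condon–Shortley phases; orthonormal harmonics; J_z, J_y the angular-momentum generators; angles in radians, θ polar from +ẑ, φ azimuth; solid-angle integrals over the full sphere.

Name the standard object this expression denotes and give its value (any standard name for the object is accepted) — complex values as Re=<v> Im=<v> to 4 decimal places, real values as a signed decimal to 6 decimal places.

This is a Wigner D-matrix element — the rotation-matrix element ⟨l m'| R(α,β,γ) |l m⟩ in the angular-momentum basis.
D^4_{-1,-2}(5.0267,2.2199,2.2752) = e^{-i·-1·5.0267}·d^4_{-1,-2}(2.2199)·e^{-i·-2·2.2752}. Compute d first:
Half-angle: c=0.444706, s=0.895676. N=√(6·120·2·720)=1018.233765
Admissible k: 0..2 (factorial args all ≥0)
  k=0: (−1)^1·1018.2338/(240)·0.4447^7·0.8957^1 = -0.013071
  k=1: (−1)^2·1018.2338/(48)·0.4447^5·0.8957^3 = +0.265110
  k=2: (−1)^3·1018.2338/(72)·0.4447^3·0.8957^5 = -0.716953
d^4_{-1,-2}(2.2199) = -0.013071 +0.265110 -0.716953 = -0.464914
Attach z-rotation phases: D = e^{-i(-1)(5.0267)}·(-0.464914)·e^{-i(-2)(2.2752)} = +0.459531+0.070543i

Wigner D-matrix element, Re=0.4595 Im=0.0705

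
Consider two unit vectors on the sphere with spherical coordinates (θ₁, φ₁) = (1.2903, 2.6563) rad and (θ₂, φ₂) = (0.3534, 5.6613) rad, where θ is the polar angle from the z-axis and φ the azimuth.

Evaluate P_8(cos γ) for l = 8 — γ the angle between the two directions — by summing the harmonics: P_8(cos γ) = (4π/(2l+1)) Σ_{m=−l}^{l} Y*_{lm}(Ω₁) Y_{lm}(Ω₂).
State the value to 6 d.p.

0.226829

Summing Y*_{l m}(θ₁,φ₁)·Y_{l m}(θ₂,φ₂) over m ∈ [−8, 8]; prefactor 4π/(2·8+1) = 0.739198:
  term(m=-8) = 0.00002 + 0.00004j   from Y*(Ω₁)=-0.27650 + 0.25285j, Y(Ω₂)=0.00003 - 0.00010j
  term(m=-7) = -0.00029 - 0.00041j   from Y*(Ω₁)=0.41776 - 0.10910j, Y(Ω₂)=-0.00040 - 0.00108j
  term(m=-6) = 0.00024 + 0.00026j   from Y*(Ω₁)=-0.04315 - 0.01010j, Y(Ω₂)=-0.00656 - 0.00439j
  term(m=-5) = 0.01023 + 0.00832j   from Y*(Ω₁)=-0.25766 - 0.22378j, Y(Ω₂)=-0.03863 + 0.00124j
  term(m=-4) = -0.02080 - 0.01265j   from Y*(Ω₁)=0.06377 + 0.16422j, Y(Ω₂)=-0.10968 + 0.08408j
  term(m=-3) = -0.08540 - 0.03709j   from Y*(Ω₁)=-0.03042 + 0.26354j, Y(Ω₂)=-0.10199 + 0.33581j
  term(m=-2) = 0.12336 + 0.03457j   from Y*(Ω₁)=0.12675 - 0.18519j, Y(Ω₂)=0.18338 + 0.54062j
  term(m=-1) = 0.08963 + 0.01232j   from Y*(Ω₁)=0.20051 - 0.10574j, Y(Ω₂)=0.32438 + 0.23250j
  term(m=+0) = 0.07287 + 0.00000j   from Y*(Ω₁)=-0.23667 + 0.00000j, Y(Ω₂)=-0.30789 + 0.00000j
  term(m=+1) = 0.08963 - 0.01232j   from Y*(Ω₁)=-0.20051 - 0.10574j, Y(Ω₂)=-0.32438 + 0.23250j
  term(m=+2) = 0.12336 - 0.03457j   from Y*(Ω₁)=0.12675 + 0.18519j, Y(Ω₂)=0.18338 - 0.54062j
  term(m=+3) = -0.08540 + 0.03709j   from Y*(Ω₁)=0.03042 + 0.26354j, Y(Ω₂)=0.10199 + 0.33581j
  term(m=+4) = -0.02080 + 0.01265j   from Y*(Ω₁)=0.06377 - 0.16422j, Y(Ω₂)=-0.10968 - 0.08408j
  term(m=+5) = 0.01023 - 0.00832j   from Y*(Ω₁)=0.25766 - 0.22378j, Y(Ω₂)=0.03863 + 0.00124j
  term(m=+6) = 0.00024 - 0.00026j   from Y*(Ω₁)=-0.04315 + 0.01010j, Y(Ω₂)=-0.00656 + 0.00439j
  term(m=+7) = -0.00029 + 0.00041j   from Y*(Ω₁)=-0.41776 - 0.10910j, Y(Ω₂)=0.00040 - 0.00108j
  term(m=+8) = 0.00002 - 0.00004j   from Y*(Ω₁)=-0.27650 - 0.25285j, Y(Ω₂)=0.00003 + 0.00010j
Total Σ_m = 0.30686 - 0.00000j. Multiply by 0.739198: 0.22683 - 0.00000j. P_8(cos γ) = 0.226829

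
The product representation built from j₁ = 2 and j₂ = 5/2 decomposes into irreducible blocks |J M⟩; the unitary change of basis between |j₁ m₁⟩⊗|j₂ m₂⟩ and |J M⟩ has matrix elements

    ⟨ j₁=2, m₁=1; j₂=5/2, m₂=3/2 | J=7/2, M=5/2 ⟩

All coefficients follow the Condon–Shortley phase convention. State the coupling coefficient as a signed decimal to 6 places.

-0.125988  (= −√(1/63))

j₁+j₂−J=1  J+j₁−j₂=3  J−j₁+j₂=4  j₁+j₂+J+1=9
(j₁±m₁, j₂±m₂, J±M) = (3,1,4,1,6,1)
P² = 2304/7
sum k=0..1:
  [0] +1/48 = 1/48
  [1] −1/36 = -1/36
S = -1/144
C² = P²·S² = 1/63 ; C = -0.125988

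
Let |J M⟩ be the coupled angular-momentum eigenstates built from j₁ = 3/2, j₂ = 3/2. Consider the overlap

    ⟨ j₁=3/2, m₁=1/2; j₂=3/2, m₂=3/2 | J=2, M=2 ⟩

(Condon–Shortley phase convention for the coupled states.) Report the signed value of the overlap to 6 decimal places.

−√(1/2) ≈ -0.707107

√[5·1!2!2!/6! · 2!1!3!0!4!0!] = √(8)
  +(−1)^1/∏(1,0,0,2,2,0)! = -1/4  (running -1/4)
⟨..|..⟩ = √(8)·(-1/4) = -0.707107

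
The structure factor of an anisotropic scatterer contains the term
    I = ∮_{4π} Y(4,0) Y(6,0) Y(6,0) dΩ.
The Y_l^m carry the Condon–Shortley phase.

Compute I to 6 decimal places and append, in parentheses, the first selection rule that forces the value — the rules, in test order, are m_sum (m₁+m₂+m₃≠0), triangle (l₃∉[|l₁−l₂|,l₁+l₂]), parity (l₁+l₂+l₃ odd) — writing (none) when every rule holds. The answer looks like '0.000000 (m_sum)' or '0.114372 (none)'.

Rules hold: Σm=0, L=16 even, 2≤6≤10.
N = 9·13·13 = 1521
Δ = 4!·4!·8!/17! = 1/15315300
Racah Σ t=0..4: t=0:+1/829440 t=1:−1/25920 t=2:+1/9216 t=3:−1/25920 t=4:+1/829440 = 7/207360
⇒ 3j(4 6 6; 0 0 0)² = 28/2431, sgn +1
(m-triple is (0,0,0) — same symbol as above.)
4πI² = N·(3j₀)²·(3jₘ)² = 7056/34969
I = +1·√(0.201779/4π) = 0.12671638
No selection rule forces the value: the integral is nonzero (none).

0.126716 (none)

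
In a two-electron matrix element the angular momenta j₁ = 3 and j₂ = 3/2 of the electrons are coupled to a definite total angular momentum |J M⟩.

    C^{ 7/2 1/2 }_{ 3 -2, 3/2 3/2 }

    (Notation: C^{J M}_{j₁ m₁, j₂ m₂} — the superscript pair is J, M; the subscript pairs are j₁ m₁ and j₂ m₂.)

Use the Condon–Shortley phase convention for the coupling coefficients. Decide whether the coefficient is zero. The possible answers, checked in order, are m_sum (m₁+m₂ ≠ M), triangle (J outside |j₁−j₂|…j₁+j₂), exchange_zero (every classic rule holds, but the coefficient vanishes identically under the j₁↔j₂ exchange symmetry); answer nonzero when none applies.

m_sum

m-sum: m₁+m₂ = -2+3/2 = -1/2, M = 1/2  ✗ ⇒ coefficient is 0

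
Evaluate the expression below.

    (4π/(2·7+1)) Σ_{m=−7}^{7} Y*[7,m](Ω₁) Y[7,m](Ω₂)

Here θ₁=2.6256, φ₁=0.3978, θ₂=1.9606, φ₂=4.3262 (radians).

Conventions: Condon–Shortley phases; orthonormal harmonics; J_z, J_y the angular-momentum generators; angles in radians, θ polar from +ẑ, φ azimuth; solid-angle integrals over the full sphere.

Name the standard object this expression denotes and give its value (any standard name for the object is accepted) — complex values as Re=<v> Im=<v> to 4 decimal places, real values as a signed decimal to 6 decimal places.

Legendre polynomial (addition theorem), -0.018086

This sum is the spherical-harmonic addition theorem: it equals the Legendre polynomial P_l(cos γ) of the angle γ between the two directions.
Addition theorem: P_7(cos γ) = (4π/15) Σ_m Y*_{lm}(Ω₁) Y_{lm}(Ω₂), m = −7…7:
  m=-7: (-0.003335, 0.001244) × (0.122939, 0.262316) = (-0.000736, -0.000722)  (running Σ = (-0.000736, -0.000722))
  m=-6: (0.017102, -0.016086) × (-0.302346, 0.326939) = (0.000088, 0.010455)  (running Σ = (-0.000648, 0.009733))
  m=-5: (-0.038498, 0.086626) × (-0.203980, -0.076813) = (0.014507, -0.014713)  (running Σ = (0.013859, -0.004980))
  m=-4: (0.005275, -0.258517) × (0.005968, 0.229123) = (0.059264, -0.000334)  (running Σ = (0.073123, -0.005314))
  m=-3: (0.170986, 0.431351) × (-0.284690, 0.124490) = (-0.102377, -0.101515)  (running Σ = (-0.029254, -0.106829))
  m=-2: (-0.316001, -0.322515) × (0.076420, 0.074455) = (-0.000136, -0.048174)  (running Σ = (-0.029390, -0.155003))
  m=-1: (-0.012179, -0.005118) × (-0.121604, 0.299071) = (0.003012, -0.003020)  (running Σ = (-0.026378, -0.158023))
  m=0: (0.449611, -0.000000) × (0.069323, 0.000000) = (0.031168, 0.000000)  (running Σ = (0.004790, -0.158023))
  m=1: (0.012179, -0.005118) × (0.121604, 0.299071) = (0.003012, 0.003020)  (running Σ = (0.007802, -0.155003))
  m=2: (-0.316001, 0.322515) × (0.076420, -0.074455) = (-0.000136, 0.048174)  (running Σ = (0.007666, -0.106829))
  m=3: (-0.170986, 0.431351) × (0.284690, 0.124490) = (-0.102377, 0.101515)  (running Σ = (-0.094711, -0.005314))
  m=4: (0.005275, 0.258517) × (0.005968, -0.229123) = (0.059264, 0.000334)  (running Σ = (-0.035448, -0.004980))
  m=5: (0.038498, 0.086626) × (0.203980, -0.076813) = (0.014507, 0.014713)  (running Σ = (-0.020941, 0.009733))
  m=6: (0.017102, 0.016086) × (-0.302346, -0.326939) = (0.000088, -0.010455)  (running Σ = (-0.020852, -0.000722))
  m=7: (0.003335, 0.001244) × (-0.122939, 0.262316) = (-0.000736, 0.000722)  (running Σ = (-0.021589, 0.000000))
Total Σ_m = (-0.021589, 0.000000). Multiply by 0.837758: (-0.018086, 0.000000). P_7(cos γ) = -0.018086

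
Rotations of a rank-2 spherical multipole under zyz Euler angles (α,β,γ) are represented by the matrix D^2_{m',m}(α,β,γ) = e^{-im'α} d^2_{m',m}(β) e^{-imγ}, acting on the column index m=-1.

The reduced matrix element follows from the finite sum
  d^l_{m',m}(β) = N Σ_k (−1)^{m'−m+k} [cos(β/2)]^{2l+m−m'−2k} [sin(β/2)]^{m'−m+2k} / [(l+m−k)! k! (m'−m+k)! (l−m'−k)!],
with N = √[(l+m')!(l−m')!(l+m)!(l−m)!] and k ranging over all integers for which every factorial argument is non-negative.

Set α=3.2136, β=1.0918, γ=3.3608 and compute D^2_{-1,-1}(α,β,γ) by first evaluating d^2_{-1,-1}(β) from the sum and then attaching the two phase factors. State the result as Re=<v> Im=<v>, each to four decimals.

First d^2_{-1,-1}(β=1.0918), then the phase factors e^{-i(-1)α} and e^{-i(-1)γ}:
c=cos(1.091800/2)=0.854660, s=sin(1.091800/2)=0.519187; N=√[1·6·1·6]=6.000000
Admissible k: 0..1 (factorial args all ≥0)
  k=0: (−1)^0·6.0000/(6)·0.8547^4·0.5192^0 = +0.533549
  k=1: (−1)^1·6.0000/(2)·0.8547^2·0.5192^2 = -0.590686
d^2_{-1,-1}(1.0918) = +0.533549 -0.590686 = -0.057137
Attach z-rotation phases: D = e^{-i(-1)(3.2136)}·(-0.057137)·e^{-i(-1)(3.3608)} = -0.054732-0.016405i

Re=-0.0547 Im=-0.0164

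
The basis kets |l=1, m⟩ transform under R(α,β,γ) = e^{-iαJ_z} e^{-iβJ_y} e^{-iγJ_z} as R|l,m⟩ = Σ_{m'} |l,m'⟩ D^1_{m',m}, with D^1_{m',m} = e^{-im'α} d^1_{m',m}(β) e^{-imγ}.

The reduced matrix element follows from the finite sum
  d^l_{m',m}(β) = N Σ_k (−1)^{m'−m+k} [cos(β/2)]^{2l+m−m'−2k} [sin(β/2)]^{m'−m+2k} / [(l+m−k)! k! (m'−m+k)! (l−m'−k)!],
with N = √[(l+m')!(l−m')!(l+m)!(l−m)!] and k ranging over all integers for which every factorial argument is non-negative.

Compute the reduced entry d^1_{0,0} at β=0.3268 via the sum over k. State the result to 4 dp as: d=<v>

d^1_{0,0}(β=0.3268) via the finite sum:
c=cos(0.326800/2)=0.986680, s=sin(0.326800/2)=0.162674; N=√[1·1·1·1]=1.000000
Admissible k: 0..1 (factorial args all ≥0)
  k=0: (−1)^0·1.0000/(1)·0.9867^2·0.1627^0 = +0.973537
  k=1: (−1)^1·1.0000/(1)·0.9867^0·0.1627^2 = -0.026463
d^1_{0,0}(0.3268) = +0.973537 -0.026463 = +0.947074

d=0.9471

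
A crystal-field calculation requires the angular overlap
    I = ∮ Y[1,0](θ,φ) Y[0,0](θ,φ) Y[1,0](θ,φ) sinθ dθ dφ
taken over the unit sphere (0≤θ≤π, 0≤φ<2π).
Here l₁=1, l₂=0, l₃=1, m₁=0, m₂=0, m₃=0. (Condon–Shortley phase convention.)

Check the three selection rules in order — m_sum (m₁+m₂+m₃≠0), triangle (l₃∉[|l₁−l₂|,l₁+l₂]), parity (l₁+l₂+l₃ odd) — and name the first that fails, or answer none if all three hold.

Σmᵢ = 0  ✓
l₃∈[|l₁−l₂|,l₁+l₂]=[1,1], have l₃=1  ✓
Σlᵢ = 2 ⇒ even  ✓

none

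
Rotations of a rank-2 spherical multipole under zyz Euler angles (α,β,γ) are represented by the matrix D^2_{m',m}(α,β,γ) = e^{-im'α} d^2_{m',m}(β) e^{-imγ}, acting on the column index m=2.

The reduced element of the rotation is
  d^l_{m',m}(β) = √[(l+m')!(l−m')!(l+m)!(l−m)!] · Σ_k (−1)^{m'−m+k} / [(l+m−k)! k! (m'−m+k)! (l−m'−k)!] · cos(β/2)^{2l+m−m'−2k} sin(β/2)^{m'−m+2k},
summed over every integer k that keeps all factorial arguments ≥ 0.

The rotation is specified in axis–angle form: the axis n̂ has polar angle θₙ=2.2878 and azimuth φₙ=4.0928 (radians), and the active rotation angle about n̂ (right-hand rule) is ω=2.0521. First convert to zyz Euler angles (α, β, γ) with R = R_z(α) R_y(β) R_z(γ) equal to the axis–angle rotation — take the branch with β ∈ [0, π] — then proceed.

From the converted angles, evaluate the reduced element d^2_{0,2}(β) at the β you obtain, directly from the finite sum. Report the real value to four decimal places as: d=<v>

Axis–angle → zyz. n̂ = (sinθₙcosφₙ, sinθₙsinφₙ, cosθₙ) = (-0.437719, -0.613664, -0.657129), ω = 2.0521.
R = I cosω + sinω [n̂]ₓ + (1−cosω) n̂n̂ᵀ gives
  R = [-0.182639, +0.975437, -0.123151; -0.189511, +0.087982, +0.977929; +0.964743, +0.201947, +0.168787]
β = atan2(√(R₁₃²+R₂₃²), R₃₃) = 1.401197; α = atan2(R₂₃, R₁₃) mod 2π = 1.696067; γ = atan2(R₃₂, −R₃₁) mod 2π = 2.935245
d^2_{0,2}(β=1.4012) via the finite sum:
Half-angle: c=0.764456, s=0.644675. N=√(2·2·24·1)=9.797959
Admissible k: 2..2 (factorial args all ≥0)
  k=2: (−1)^0·9.7980/(4)·0.7645^2·0.6447^2 = +0.594926
d^2_{0,2}(1.4012) = +0.594926

d=0.5949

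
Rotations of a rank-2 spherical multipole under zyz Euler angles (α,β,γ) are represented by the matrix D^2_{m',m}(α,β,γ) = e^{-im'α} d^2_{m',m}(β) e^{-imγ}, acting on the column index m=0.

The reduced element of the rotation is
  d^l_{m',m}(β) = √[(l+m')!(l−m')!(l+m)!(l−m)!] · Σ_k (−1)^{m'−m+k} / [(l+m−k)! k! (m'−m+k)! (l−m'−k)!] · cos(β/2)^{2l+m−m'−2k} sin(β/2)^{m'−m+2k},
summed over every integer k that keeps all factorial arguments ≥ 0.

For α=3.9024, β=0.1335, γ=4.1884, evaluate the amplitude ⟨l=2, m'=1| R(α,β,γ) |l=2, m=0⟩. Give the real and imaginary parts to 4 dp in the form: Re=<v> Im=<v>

Re=0.1170 Im=-0.1114

First d^2_{1,0}(β=0.1335), then the phase factors e^{-i(1)α} and e^{-i(0)γ}:
Half-angle: c=0.997773, s=0.066700. N=√(6·1·2·2)=4.898979
Admissible k: 0..1 (factorial args all ≥0)
  k=0: (−1)^1·4.8990/(2)·0.9978^3·0.0667^1 = -0.162293
  k=1: (−1)^2·4.8990/(2)·0.9978^1·0.0667^3 = +0.000725
d^2_{1,0}(0.1335) = -0.162293 +0.000725 = -0.161568
D = (-0.724280+0.689506i)·(-0.161568)·(+1.000000+0.000000i) = +0.117020-0.111402i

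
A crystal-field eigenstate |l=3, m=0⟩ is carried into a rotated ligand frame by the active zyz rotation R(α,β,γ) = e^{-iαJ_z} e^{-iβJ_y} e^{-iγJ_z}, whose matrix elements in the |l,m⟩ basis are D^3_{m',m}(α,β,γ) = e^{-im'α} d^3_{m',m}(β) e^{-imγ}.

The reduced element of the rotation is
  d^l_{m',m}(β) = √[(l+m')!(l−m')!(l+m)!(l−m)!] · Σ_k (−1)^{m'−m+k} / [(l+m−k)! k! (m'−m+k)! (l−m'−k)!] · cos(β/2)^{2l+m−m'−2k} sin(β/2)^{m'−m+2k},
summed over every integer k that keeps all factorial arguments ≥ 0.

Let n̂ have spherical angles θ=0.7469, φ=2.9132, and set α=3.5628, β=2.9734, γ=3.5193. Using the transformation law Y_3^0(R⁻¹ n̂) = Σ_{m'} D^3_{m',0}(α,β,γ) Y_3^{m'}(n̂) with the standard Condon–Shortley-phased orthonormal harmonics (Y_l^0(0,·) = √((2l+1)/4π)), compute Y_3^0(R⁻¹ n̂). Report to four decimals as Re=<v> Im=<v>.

Re=0.2355 Im=0.0000

Need the full column D^3_{m',0} for m'=−3..3 at α=3.5628, β=2.9734, γ=3.5193.
cos(β/2)=0.083997, sin(β/2)=0.996466
d^3_{-3,0}: single k=3 term ⇒ +0.002622;  D = -0.000793-0.002500i
d^3_{-2,0}: k∈[2..3] ⇒ +0.000271 -0.038101 = -0.037831;  D = -0.025182-0.028231i
d^3_{-1,0}: k∈[1..3] ⇒ +0.000014 -0.006094 +0.285870 = +0.279790;  D = -0.255335-0.114396i
d^3_{0,0}: k∈[0..3] ⇒ +0.000000 -0.000445 +0.062607 -0.978982 = -0.916820;  D = -0.916820+0.000000i
d^3_{1,0}: k∈[0..2] ⇒ -0.000014 +0.006094 -0.285870 = -0.279790;  D = +0.255335-0.114396i
d^3_{2,0}: k∈[0..1] ⇒ +0.000271 -0.038101 = -0.037831;  D = -0.025182+0.028231i
d^3_{3,0}: single k=0 term ⇒ -0.002622;  D = +0.000793-0.002500i
Y_3^{m'}(θ=0.7469,φ=2.9132) and Σ D·Y over m':
  (-0.0008-0.0025i)·(-0.1013-0.0828i)  (-0.0252-0.0282i)·(+0.3106+0.1527i)  (-0.2553-0.1144i)·(-0.3619-0.0841i)  (-0.9168+0.0000i)·(-0.0843+0.0000i)  (+0.2553-0.1144i)·(+0.3619-0.0841i)  (-0.0252+0.0282i)·(+0.3106-0.1527i)  (+0.0008-0.0025i)·(+0.1013-0.0828i)
Y_3^0(R⁻¹ n̂) = +0.235541-0.000000i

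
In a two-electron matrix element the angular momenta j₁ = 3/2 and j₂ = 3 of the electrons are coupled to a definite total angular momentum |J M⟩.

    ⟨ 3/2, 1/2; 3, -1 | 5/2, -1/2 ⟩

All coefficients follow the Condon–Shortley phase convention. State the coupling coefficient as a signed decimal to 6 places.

-0.119523

triangle: 2!*1!*4!/8! = 48/40320
(j±m)!: 2!*1!*2!*4!*2!*3! = 1152
prefactor² = (2J+1)*Δ*N² = 288/35
  k=0: +1/(0!*2!*1!*2!*0!*2!) = 1/8
  k=1: −1/(1!*1!*0!*1!*1!*3!) = -1/6
Σ = -1/24  ⇒  CG² = 288/35*(-1/24)² = 1/70
CG = −√(1/70) = -0.119523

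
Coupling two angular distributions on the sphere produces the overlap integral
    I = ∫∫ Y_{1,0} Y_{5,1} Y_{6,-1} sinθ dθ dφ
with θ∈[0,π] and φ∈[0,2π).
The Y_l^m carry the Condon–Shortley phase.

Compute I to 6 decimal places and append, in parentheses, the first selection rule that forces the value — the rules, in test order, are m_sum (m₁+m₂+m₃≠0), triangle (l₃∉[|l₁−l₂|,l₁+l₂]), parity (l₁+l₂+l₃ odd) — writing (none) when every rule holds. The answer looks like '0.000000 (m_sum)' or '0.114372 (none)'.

-0.241725 (none)

Rules hold: Σm=0, L=12 even, 4≤6≤6.
N = 3·11·13 = 429
Δ = 0!·2!·10!/13! = 1/858
Racah Σ t=0..0: t=0:+1/14400 = 1/14400
⇒ 3j(1 5 6; 0 0 0)² = 6/143, sgn +1
Racah Σ t=0..0: t=0:+1/17280 = 1/17280
⇒ 3j(1 5 6; 0 1 -1)² = 35/858, sgn -1
4πI² = N·(3j₀)²·(3jₘ)² = 105/143
I = -1·√(0.734266/4π) = -0.24172507
No selection rule forces the value: the integral is nonzero (none).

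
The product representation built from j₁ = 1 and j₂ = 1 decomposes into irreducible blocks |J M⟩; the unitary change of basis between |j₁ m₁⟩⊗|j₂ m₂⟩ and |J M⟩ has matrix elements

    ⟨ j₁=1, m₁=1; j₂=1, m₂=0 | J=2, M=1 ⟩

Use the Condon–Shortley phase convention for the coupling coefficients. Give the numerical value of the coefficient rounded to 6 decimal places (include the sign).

+√(1/2) = +0.707107

j₁+j₂−J=0  J+j₁−j₂=2  J−j₁+j₂=2  j₁+j₂+J+1=5
(j₁±m₁, j₂±m₂, J±M) = (2,0,1,1,3,1)
P² = 2
sum k=0..0:
  [0] +1/2 = 1/2
S = 1/2
C² = P²·S² = 1/2 ; C = +0.707107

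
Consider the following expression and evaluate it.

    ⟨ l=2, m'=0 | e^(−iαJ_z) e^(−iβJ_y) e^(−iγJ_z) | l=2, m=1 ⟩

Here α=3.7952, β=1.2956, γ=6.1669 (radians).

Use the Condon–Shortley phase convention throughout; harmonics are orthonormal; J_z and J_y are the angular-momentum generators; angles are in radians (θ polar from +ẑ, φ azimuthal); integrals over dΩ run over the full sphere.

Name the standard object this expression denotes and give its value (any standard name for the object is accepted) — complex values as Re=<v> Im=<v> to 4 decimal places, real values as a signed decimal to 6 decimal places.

This is a Wigner D-matrix element — the rotation-matrix element ⟨l m'| R(α,β,γ) |l m⟩ in the angular-momentum basis.
Split into d^2_{0,1}(β=1.2956) × two z-phases.
Half-angle: c=0.797413, s=0.603434. N=√(2·2·6·1)=4.898979
k∈{1,2} keeps every argument non-negative
  k=1: (−1)^0·4.8990/(2)·0.7974^3·0.6034^1 = +0.749472
  k=2: (−1)^1·4.8990/(2)·0.7974^1·0.6034^3 = -0.429188
d^2_{0,1}(1.2956) = +0.749472 -0.429188 = +0.320284
Phases: e^{-i·(0)·3.7952}=+1.000000+0.000000i, e^{-i·(1)·6.1669}=+0.993246+0.116023i ⇒ D=+0.318121+0.037160i

Wigner D-matrix element, Re=0.3181 Im=0.0372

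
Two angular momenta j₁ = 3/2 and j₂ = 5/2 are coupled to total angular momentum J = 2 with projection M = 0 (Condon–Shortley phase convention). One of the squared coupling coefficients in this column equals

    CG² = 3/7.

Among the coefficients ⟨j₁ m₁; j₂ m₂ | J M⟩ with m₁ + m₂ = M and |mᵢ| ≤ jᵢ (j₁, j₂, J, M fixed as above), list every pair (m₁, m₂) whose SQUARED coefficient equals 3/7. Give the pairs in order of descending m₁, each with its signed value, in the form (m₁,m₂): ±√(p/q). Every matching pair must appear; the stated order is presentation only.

(3/2,-3/2): +√(3/7); (-3/2,3/2): +√(3/7)

Admissible pairs with m₁+m₂ = M = 0: (-3/2,3/2), (-1/2,1/2), (1/2,-1/2), (3/2,-3/2)
  (m₁,m₂)=(3/2,-3/2): CG² = 3/7, CG = +√(3/7)   ← matches the target
  (m₁,m₂)=(1/2,-1/2): CG² = 1/14, CG = −√(1/14)
  (m₁,m₂)=(-1/2,1/2): CG² = 1/14, CG = −√(1/14)
  (m₁,m₂)=(-3/2,3/2): CG² = 3/7, CG = +√(3/7)   ← matches the target
Pairs with CG² = 3/7: (3/2,-3/2): +√(3/7); (-3/2,3/2): +√(3/7)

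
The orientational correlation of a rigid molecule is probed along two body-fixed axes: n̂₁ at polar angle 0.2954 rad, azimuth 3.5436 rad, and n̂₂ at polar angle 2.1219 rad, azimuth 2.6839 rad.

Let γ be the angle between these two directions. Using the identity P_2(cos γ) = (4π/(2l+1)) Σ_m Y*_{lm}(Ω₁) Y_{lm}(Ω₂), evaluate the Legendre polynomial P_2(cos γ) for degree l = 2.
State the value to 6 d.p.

-0.327545

Expand P_2 via completeness: Σ_{m} conj(Y_{2,m}) at Ω₁ times Y_{2,m} at Ω₂ —
  [-2]  conj(Y_{2,-2})(Ω₁) = +0.022714+0.023576i ; Y_{2,-2}(Ω₂) = +0.170877+0.222271i ; Δ = -0.001359+0.009077i
  [-1]  conj(Y_{2,-1})(Ω₁) = -0.198011-0.084187i ; Y_{2,-1}(Ω₂) = +0.309164+0.152288i ; Δ = -0.048397-0.056182i
  [+0]  conj(Y_{2,0})(Ω₁) = +0.550593-0.000000i ; Y_{2,0}(Ω₂) = -0.055964+0.000000i ; Δ = -0.030813+0.000000i
  [+1]  conj(Y_{2,1})(Ω₁) = +0.198011-0.084187i ; Y_{2,1}(Ω₂) = -0.309164+0.152288i ; Δ = -0.048397+0.056182i
  [+2]  conj(Y_{2,2})(Ω₁) = +0.022714-0.023576i ; Y_{2,2}(Ω₂) = +0.170877-0.222271i ; Δ = -0.001359-0.009077i
Total Σ_m = -0.130326+0.000000i. Multiply by 2.513274: -0.327545+0.000000i. P_2(cos γ) = -0.327545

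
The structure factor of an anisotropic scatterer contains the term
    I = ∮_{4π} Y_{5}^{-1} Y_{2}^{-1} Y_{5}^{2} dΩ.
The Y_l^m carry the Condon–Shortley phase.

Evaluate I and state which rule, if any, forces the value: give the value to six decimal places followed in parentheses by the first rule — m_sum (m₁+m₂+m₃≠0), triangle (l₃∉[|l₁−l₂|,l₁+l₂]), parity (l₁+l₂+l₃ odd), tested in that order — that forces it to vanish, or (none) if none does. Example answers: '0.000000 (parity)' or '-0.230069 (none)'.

0.104819 (none)

Rules hold: Σm=0, L=12 even, 3≤5≤7.
N = 11·5·11 = 605
Δ = 2!·8!·2!/13! = 1/38610
Racah Σ t=0..2: t=0:+1/2880 t=1:−1/576 t=2:+1/2880 = -1/960
⇒ 3j(5 2 5; 0 0 0)² = 10/429, sgn +1
Racah Σ t=0..1: t=0:+1/2880 t=1:−1/1440 = -1/2880
⇒ 3j(5 2 5; -1 -1 2)² = 7/715, sgn +1
4πI² = N·(3j₀)²·(3jₘ)² = 70/507
I = +1·√(0.138067/4π) = 0.10481902
No selection rule forces the value: the integral is nonzero (none).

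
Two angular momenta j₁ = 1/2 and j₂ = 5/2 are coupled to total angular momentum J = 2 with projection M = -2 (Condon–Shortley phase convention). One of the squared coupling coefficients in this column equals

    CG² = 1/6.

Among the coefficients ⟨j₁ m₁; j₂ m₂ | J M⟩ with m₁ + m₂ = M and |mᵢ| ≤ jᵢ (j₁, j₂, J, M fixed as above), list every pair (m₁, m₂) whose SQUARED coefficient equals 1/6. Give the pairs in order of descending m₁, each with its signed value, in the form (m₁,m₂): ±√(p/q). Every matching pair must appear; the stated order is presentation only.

Admissible pairs with m₁+m₂ = M = -2: (-1/2,-3/2), (1/2,-5/2)
  (m₁,m₂)=(1/2,-5/2): CG² = 5/6, CG = +√(5/6)
  (m₁,m₂)=(-1/2,-3/2): CG² = 1/6, CG = −√(1/6)   ← matches the target
Pairs with CG² = 1/6: (-1/2,-3/2): −√(1/6)

(-1/2,-3/2): −√(1/6)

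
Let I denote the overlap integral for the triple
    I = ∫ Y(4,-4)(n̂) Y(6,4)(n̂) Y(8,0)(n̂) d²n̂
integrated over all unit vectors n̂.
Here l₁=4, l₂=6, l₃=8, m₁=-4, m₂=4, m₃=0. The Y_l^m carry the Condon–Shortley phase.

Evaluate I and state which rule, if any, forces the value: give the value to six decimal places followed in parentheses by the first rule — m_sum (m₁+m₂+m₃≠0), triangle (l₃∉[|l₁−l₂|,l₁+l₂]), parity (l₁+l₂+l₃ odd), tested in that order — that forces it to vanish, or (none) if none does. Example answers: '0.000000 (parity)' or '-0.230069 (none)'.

Rules hold: Σm=0, L=18 even, 2≤8≤10.
N = 9·13·17 = 1989
Δ = 2!·6!·10!/19! = 1/23279256
Racah Σ t=0..2: t=0:+1/1658880 t=1:−1/518400 t=2:+1/1658880 = -1/1382400
⇒ 3j(4 6 8; 0 0 0)² = 504/46189, sgn -1
Racah Σ t=2..2: t=2:+1/116121600 = 1/116121600
⇒ 3j(4 6 8; -4 4 0)² = 70/46189, sgn +1
4πI² = N·(3j₀)²·(3jₘ)² = 317520/9653501
I = -1·√(0.0328917/4π) = -0.05116090
No selection rule forces the value: the integral is nonzero (none).

-0.051161 (none)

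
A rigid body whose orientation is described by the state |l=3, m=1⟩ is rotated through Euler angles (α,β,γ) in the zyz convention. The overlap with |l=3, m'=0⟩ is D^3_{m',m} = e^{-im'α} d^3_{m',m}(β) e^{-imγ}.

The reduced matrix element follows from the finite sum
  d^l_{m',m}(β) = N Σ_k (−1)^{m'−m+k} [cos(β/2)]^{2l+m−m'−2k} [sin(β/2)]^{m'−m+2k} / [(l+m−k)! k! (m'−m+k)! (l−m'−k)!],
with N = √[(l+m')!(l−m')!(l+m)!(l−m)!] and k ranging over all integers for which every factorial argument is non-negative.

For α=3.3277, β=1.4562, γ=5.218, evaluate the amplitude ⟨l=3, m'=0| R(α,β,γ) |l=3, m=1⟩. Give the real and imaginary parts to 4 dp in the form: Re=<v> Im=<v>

Re=-0.1947 Im=-0.3517

D^3_{0,1}(3.3277,1.4562,5.2180) = e^{-i·0·3.3277}·d^3_{0,1}(1.4562)·e^{-i·1·5.2180}. Compute d first:
c=cos(1.456200/2)=0.746440, s=sin(1.456200/2)=0.665453; N=√[6·6·24·2]=41.569219
The bounds max(0,m−m')=1 and min(l+m,l−m')=3 give 3 terms
  k=1: (−1)^0·41.5692/(12)·0.7464^5·0.6655^1 = +0.534174
  k=2: (−1)^1·41.5692/(4)·0.7464^3·0.6655^3 = -1.273644
  k=3: (−1)^2·41.5692/(12)·0.7464^1·0.6655^5 = +0.337420
d^3_{0,1}(1.4562) = +0.534174 -1.273644 +0.337420 = -0.402050
Phases: e^{-i·(0)·3.3277}=+1.000000+0.000000i, e^{-i·(1)·5.2180}=+0.484342+0.874879i ⇒ D=-0.194730-0.351745i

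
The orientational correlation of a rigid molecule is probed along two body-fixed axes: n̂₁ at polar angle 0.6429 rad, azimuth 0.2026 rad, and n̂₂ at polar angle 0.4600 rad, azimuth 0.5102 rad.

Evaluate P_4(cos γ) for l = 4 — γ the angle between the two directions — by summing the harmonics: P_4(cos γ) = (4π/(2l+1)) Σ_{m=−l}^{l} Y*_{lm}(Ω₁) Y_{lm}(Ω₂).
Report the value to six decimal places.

0.726995

Term-by-term m-sum for l=4 (normalisation 4π/9 = 1.396263):
  term(m=-4) = +0.000328-0.000926i   from Y*(Ω₁)=+0.039401+0.041422i, Y(Ω₂)=-0.007785-0.015326i
  term(m=-3) = +0.012786-0.016890i   from Y*(Ω₁)=+0.177206+0.123273i, Y(Ω₂)=+0.003944-0.098055i
  term(m=-2) = +0.104213-0.073646i   from Y*(Ω₁)=+0.384983+0.165133i, Y(Ω₂)=+0.159327-0.259638i
  term(m=-1) = +0.158331-0.050299i   from Y*(Ω₁)=+0.329990+0.067786i, Y(Ω₂)=+0.430337-0.240826i
  term(m=+0) = -0.030646-0.000000i   from Y*(Ω₁)=-0.196280-0.000000i, Y(Ω₂)=+0.156135+0.000000i
  term(m=+1) = +0.158331+0.050299i   from Y*(Ω₁)=-0.329990+0.067786i, Y(Ω₂)=-0.430337-0.240826i
  term(m=+2) = +0.104213+0.073646i   from Y*(Ω₁)=+0.384983-0.165133i, Y(Ω₂)=+0.159327+0.259638i
  term(m=+3) = +0.012786+0.016890i   from Y*(Ω₁)=-0.177206+0.123273i, Y(Ω₂)=-0.003944-0.098055i
  term(m=+4) = +0.000328+0.000926i   from Y*(Ω₁)=+0.039401-0.041422i, Y(Ω₂)=-0.007785+0.015326i
Accumulated sum +0.520672+0.000000i; after 4π/(2l+1) scaling, +0.726995+0.000000i ⇒ P_4 = 0.726995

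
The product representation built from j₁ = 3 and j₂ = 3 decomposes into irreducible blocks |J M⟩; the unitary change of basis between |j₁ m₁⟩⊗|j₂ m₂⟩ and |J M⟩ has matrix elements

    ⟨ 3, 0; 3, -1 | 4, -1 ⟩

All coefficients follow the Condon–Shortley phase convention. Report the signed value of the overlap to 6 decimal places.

-0.312094  (= −√(15/154))

√[9·2!4!4!/11! · 3!3!2!4!3!5!] = √(124416/385)
  +(−1)^0/∏(0,2,3,2,1,2)! = 1/48  (running 1/48)
  +(−1)^1/∏(1,1,2,1,2,3)! = -1/24  (running -1/48)
  +(−1)^2/∏(2,0,1,0,3,4)! = 1/288  (running -5/288)
⟨..|..⟩ = √(124416/385)·(-5/288) = -0.312094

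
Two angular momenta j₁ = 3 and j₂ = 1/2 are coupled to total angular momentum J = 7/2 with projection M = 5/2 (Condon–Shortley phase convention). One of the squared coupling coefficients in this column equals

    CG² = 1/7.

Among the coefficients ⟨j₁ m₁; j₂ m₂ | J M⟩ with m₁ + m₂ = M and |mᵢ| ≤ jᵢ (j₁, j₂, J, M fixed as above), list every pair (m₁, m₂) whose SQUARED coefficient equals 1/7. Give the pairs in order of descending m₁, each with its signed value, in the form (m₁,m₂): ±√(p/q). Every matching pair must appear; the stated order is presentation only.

Admissible pairs with m₁+m₂ = M = 5/2: (2,1/2), (3,-1/2)
  (m₁,m₂)=(3,-1/2): CG² = 1/7, CG = +√(1/7)   ← matches the target
  (m₁,m₂)=(2,1/2): CG² = 6/7, CG = +√(6/7)
Pairs with CG² = 1/7: (3,-1/2): +√(1/7)

(3,-1/2): +√(1/7)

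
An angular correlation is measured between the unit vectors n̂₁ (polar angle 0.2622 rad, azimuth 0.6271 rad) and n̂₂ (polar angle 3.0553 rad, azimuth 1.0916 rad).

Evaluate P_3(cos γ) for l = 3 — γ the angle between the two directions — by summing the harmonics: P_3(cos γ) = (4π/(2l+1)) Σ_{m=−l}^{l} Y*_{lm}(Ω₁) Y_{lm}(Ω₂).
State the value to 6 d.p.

Addition theorem: P_3(cos γ) = (4π/7) Σ_m Y*_{lm}(Ω₁) Y_{lm}(Ω₂), m = −3…3:
  [-3]  conj(Y_{3,-3})(Ω₁) = -0.002220+0.006919i ; Y_{3,-3}(Ω₂) = -0.000265+0.000035i ; Δ = +0.000000-0.000002i
  [-2]  conj(Y_{3,-2})(Ω₁) = +0.020647+0.063022i ; Y_{3,-2}(Ω₂) = +0.004347+0.006189i ; Δ = -0.000300+0.000402i
  [-1]  conj(Y_{3,-1})(Ω₁) = +0.248539+0.180112i ; Y_{3,-1}(Ω₂) = +0.050892-0.097947i ; Δ = +0.030290-0.015177i
  [+0]  conj(Y_{3,0})(Ω₁) = +0.599764-0.000000i ; Y_{3,0}(Ω₂) = -0.729767+0.000000i ; Δ = -0.437688+0.000000i
  [+1]  conj(Y_{3,1})(Ω₁) = -0.248539+0.180112i ; Y_{3,1}(Ω₂) = -0.050892-0.097947i ; Δ = +0.030290+0.015177i
  [+2]  conj(Y_{3,2})(Ω₁) = +0.020647-0.063022i ; Y_{3,2}(Ω₂) = +0.004347-0.006189i ; Δ = -0.000300-0.000402i
  [+3]  conj(Y_{3,3})(Ω₁) = +0.002220+0.006919i ; Y_{3,3}(Ω₂) = +0.000265+0.000035i ; Δ = +0.000000+0.000002i
Accumulated sum -0.377708+0.000000i; after 4π/(2l+1) scaling, -0.678060+0.000000i ⇒ P_3 = -0.678060

-0.678060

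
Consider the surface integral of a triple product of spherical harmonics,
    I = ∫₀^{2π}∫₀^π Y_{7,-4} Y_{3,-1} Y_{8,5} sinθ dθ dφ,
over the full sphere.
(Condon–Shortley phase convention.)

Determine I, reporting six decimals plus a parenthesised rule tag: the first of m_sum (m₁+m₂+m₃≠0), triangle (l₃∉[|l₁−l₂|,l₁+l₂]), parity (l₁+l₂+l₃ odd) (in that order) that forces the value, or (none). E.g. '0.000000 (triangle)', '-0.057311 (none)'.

-0.120760 (none)

Rules hold: Σm=0, L=18 even, 4≤8≤10.
N = 15·7·17 = 1785
Δ = 2!·12!·4!/19! = 1/5290740
Racah Σ t=0..2: t=0:+1/7257600 t=1:−1/2073600 t=2:+1/7257600 = -1/4838400
⇒ 3j(7 3 8; 0 0 0)² = 252/20995, sgn -1
Racah Σ t=0..2: t=0:+1/319334400 t=1:−1/43545600 t=2:+1/104509440 = -59/5748019200
⇒ 3j(7 3 8; -4 -1 5)² = 3481/406980, sgn +1
4πI² = N·(3j₀)²·(3jₘ)² = 73101/398905
I = -1·√(0.183254/4π) = -0.12075969
No selection rule forces the value: the integral is nonzero (none).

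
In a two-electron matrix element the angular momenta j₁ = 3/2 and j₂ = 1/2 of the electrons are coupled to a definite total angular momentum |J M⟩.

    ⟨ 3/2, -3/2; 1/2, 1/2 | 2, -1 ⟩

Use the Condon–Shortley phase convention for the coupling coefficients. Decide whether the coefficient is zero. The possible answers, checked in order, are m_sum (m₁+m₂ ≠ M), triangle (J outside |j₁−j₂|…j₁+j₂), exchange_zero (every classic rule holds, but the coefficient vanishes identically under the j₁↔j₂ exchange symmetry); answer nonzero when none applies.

m-sum: m₁+m₂ = -3/2+1/2 = -1, M = -1  ✓
triangle: |j₁−j₂| = 1 ≤ J = 2 ≤ j₁+j₂ = 2  ✓
exchange: j₁≠j₂ or m₁≠m₂ — the exchange symmetry imposes no constraint here
value check: CG = +√(1/4) = +0.500000 ≠ 0

nonzero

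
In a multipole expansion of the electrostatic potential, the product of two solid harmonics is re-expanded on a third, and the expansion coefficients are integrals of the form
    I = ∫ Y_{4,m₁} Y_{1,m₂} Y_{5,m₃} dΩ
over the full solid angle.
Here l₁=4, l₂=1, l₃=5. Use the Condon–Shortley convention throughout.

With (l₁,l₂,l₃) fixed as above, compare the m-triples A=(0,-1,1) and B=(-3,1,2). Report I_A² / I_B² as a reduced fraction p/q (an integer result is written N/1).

5/1

Shared (l₁,l₂,l₃)=(4,1,5): N and (l;000)² cancel in I_A²/I_B².
A: Δ = 0!·8!·2!/11! = 1/495; Racah Σ t=0..0: t=0:+1/1152 = 1/1152; ⇒ 3j(4 1 5; 0 -1 1)² = 1/33, sgn +1
B: Δ = 0!·8!·2!/11! = 1/495; Racah Σ t=0..0: t=0:+1/10080 = 1/10080; ⇒ 3j(4 1 5; -3 1 2)² = 1/165, sgn -1
I_A²/I_B² = (1/33)/(1/165) = 5/1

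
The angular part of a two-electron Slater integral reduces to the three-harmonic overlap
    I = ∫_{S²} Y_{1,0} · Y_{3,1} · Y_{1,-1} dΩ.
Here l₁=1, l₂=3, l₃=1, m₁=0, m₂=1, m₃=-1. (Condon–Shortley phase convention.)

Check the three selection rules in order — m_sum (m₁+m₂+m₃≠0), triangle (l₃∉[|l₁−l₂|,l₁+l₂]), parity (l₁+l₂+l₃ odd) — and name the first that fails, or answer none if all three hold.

triangle

Σmᵢ = 0  ✓
l₃∈[|l₁−l₂|,l₁+l₂]=[2,4] required, l₃=1 fails  ✗
Σlᵢ = 5 ⇒ odd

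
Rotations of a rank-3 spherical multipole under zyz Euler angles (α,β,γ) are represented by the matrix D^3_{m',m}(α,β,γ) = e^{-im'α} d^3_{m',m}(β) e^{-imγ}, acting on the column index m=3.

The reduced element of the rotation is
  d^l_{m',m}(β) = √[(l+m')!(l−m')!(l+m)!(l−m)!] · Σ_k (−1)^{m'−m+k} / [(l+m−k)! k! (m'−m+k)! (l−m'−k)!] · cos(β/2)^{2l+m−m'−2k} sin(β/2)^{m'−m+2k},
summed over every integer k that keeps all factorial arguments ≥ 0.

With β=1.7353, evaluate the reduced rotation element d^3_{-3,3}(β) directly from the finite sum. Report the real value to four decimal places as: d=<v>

d^3_{-3,3}(β=1.7353) via the finite sum:
c=cos(1.735300/2)=0.646621, s=sin(1.735300/2)=0.762811; N=√[1·720·720·1]=720.000000
The bounds max(0,m−m')=6 and min(l+m,l−m')=6 give 1 term
  k=6: (−1)^0·720.0000/(720)·0.6466^0·0.7628^6 = +0.197017
d^3_{-3,3}(1.7353) = +0.197017

d=0.1970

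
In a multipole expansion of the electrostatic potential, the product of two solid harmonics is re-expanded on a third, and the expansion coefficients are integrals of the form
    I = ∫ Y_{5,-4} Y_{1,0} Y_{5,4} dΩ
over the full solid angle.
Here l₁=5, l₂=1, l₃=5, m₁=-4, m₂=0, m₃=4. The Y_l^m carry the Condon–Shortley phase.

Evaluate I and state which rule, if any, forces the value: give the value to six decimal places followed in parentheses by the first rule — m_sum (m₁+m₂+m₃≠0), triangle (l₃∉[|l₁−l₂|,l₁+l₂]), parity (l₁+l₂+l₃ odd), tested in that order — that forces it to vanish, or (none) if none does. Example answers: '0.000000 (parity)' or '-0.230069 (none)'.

0.000000 (parity)

l₁+l₂+l₃=11 is odd: 3j(l;000)=0 ⇒ I=0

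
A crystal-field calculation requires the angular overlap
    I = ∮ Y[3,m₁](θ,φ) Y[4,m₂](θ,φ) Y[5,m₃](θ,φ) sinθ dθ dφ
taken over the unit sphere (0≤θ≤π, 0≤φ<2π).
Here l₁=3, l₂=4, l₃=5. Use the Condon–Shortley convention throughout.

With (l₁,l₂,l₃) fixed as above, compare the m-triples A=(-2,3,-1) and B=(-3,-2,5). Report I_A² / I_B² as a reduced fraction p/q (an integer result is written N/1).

121/90

l's match ⇒ only the (l;m) 3-j factors differ between A and B.
A: triangle coeff Δ(3,4,5) = 1/180180; Σ_t [1,2]: t=1:−1/17280 t=2:+1/1440 = 11/17280; (3j)²=11/468 [(3 4 5; -2 3 -1)], sign=+1
B: triangle coeff Δ(3,4,5) = 1/180180; Σ_t [2,2]: t=2:+1/34560 = 1/34560; (3j)²=5/286 [(3 4 5; -3 -2 5)], sign=+1
I_A²/I_B² = (11/468)/(5/286) = 121/90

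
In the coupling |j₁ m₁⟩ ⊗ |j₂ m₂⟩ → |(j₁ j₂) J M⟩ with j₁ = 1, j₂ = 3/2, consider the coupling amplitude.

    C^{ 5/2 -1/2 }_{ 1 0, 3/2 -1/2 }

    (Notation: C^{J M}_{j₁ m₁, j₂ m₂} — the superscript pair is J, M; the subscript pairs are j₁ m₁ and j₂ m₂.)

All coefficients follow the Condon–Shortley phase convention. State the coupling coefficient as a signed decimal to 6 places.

+√(3/5) = +0.774597

√[6·0!2!3!/6! · 1!1!1!2!2!3!] = √(12/5)
  +(−1)^0/∏(0,0,1,1,1,2)! = 1/2  (running 1/2)
⟨..|..⟩ = √(12/5)·(1/2) = +0.774597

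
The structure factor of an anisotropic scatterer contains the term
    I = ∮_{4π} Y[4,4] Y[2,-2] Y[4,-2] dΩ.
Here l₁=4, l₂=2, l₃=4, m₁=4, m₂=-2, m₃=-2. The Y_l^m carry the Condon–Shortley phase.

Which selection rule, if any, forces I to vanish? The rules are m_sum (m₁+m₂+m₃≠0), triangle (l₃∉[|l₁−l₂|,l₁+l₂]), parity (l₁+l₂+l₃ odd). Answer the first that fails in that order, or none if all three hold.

none

Σmᵢ = 0  ✓
l₃∈[|l₁−l₂|,l₁+l₂]=[2,6], have l₃=4  ✓
Σlᵢ = 10 ⇒ even  ✓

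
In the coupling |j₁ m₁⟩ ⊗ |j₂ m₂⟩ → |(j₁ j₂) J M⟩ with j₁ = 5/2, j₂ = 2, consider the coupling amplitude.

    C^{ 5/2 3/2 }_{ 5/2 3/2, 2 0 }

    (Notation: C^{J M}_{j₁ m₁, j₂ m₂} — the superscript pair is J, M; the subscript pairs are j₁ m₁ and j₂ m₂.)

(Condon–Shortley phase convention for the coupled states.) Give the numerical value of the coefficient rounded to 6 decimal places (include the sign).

−√(1/70) ≈ -0.119523

√[6·2!3!2!/8! · 4!1!2!2!4!1!] = √(288/35)
  +(−1)^0/∏(0,2,1,2,2,0)! = 1/8  (running 1/8)
  +(−1)^1/∏(1,1,0,1,3,1)! = -1/6  (running -1/24)
⟨..|..⟩ = √(288/35)·(-1/24) = -0.119523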